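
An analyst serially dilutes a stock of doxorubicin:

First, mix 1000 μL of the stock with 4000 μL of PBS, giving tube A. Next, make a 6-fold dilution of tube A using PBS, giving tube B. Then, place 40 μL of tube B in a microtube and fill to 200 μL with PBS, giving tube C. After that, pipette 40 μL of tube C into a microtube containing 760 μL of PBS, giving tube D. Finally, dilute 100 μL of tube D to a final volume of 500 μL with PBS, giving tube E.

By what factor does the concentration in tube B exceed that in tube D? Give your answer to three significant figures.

100

Step 1: 1000 μL + 4000 μL = 5000 μL total → factor 5000/1000 = 5
Step 2: 6-fold → factor 6
Step 3: 40 μL brought to 200 μL → factor 200/40 = 5
Step 4: 40 μL + 760 μL = 800 μL total → factor 800/40 = 20
Dilution factor to tube B = 30; to tube D = 3000
[tube B]/[tube D] = (factor to tube D)/(factor to tube B) = 3000/30 = 100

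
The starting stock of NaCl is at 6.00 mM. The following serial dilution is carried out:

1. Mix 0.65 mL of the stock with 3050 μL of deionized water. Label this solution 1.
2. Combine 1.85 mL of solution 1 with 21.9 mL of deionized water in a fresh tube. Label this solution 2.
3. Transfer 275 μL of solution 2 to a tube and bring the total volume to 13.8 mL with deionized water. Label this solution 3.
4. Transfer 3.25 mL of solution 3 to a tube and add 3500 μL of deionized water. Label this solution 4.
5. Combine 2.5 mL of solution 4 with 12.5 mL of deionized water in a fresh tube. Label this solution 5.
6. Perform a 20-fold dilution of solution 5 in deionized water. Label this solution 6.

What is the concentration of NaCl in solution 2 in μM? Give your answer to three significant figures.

82.1 μM

Step 1: 0.65 mL + 3050 μL = 3.7 mL total → factor 3.7/0.65 = 5.6923
Step 2: 1.85 mL + 21.9 mL = 23.75 mL total → factor 23.75/1.85 = 12.838
Dilution factor through solution 2 = 5.6923 × 12.838 = 73.077
[solution 2] = 6.00 mM / 73.077 = 0.08211 mM = 82.1 μM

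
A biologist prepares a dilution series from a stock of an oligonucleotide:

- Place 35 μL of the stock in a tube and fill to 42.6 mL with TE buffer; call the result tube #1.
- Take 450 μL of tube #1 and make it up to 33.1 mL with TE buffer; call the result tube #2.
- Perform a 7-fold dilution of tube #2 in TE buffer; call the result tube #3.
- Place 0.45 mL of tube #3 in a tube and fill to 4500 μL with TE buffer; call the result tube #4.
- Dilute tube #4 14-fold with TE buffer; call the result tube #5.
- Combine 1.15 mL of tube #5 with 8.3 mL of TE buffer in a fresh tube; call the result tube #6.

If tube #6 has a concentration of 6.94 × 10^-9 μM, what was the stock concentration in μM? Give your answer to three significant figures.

Step 1: 35 μL brought to 42.6 mL → factor 42600/35 = 1217.1
Step 2: 450 μL brought to 33.1 mL → factor 33100/450 = 73.556
Step 3: 7-fold → factor 7
Step 4: 0.45 mL brought to 4500 μL → factor 4.5/0.45 = 10
Step 5: 14-fold → factor 14
Step 6: 1.15 mL + 8.3 mL = 9.45 mL total → factor 9.45/1.15 = 8.2174
Overall dilution factor = 1217.1 × 73.556 × 7 × 10 × 14 × 8.2174 = 7.2097 × 10^8
Stock = 6.94 × 10^-9 μM × 7.2097 × 10^8 = 5.00 μM

5.00 μM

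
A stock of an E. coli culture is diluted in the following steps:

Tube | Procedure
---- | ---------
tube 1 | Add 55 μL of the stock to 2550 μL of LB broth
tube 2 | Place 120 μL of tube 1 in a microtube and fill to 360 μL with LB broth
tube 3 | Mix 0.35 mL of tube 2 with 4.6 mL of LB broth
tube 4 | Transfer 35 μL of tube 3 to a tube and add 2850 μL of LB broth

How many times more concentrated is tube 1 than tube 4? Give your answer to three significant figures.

Step 1: 55 μL + 2550 μL = 2605 μL total → factor 2605/55 = 47.364
Step 2: 120 μL brought to 360 μL → factor 360/120 = 3
Step 3: 0.35 mL + 4.6 mL = 4.95 mL total → factor 4.95/0.35 = 14.143
Step 4: 35 μL + 2850 μL = 2885 μL total → factor 2885/35 = 82.429
Dilution factor to tube 1 = 47.364; to tube 4 = 1.6565 × 10^5
[tube 1]/[tube 4] = (factor to tube 4)/(factor to tube 1) = 1.6565 × 10^5/47.364 = 3.50 × 10^3

3.50 × 10^3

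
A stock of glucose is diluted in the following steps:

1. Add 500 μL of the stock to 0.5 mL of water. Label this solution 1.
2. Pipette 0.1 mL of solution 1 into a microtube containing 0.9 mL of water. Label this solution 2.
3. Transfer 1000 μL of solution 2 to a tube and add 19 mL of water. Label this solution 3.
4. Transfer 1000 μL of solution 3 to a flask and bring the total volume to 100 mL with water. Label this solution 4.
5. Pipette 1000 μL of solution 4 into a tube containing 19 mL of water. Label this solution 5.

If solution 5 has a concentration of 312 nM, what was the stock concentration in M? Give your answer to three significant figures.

Step 1: 500 μL + 0.5 mL = 1000 μL total → factor 1000/500 = 2
Step 2: 0.1 mL + 0.9 mL = 1 mL total → factor 1/0.1 = 10
Step 3: 1000 μL + 19 mL = 20000 μL total → factor 20000/1000 = 20
Step 4: 1000 μL brought to 100 mL → factor 1 × 10^5/1000 = 100
Step 5: 1000 μL + 19 mL = 20000 μL total → factor 20000/1000 = 20
Overall dilution factor = 2 × 10 × 20 × 100 × 20 = 8 × 10^5
Stock = 312 nM × 8 × 10^5 = 2.496 × 10^8 nM = 0.250 M

0.250 M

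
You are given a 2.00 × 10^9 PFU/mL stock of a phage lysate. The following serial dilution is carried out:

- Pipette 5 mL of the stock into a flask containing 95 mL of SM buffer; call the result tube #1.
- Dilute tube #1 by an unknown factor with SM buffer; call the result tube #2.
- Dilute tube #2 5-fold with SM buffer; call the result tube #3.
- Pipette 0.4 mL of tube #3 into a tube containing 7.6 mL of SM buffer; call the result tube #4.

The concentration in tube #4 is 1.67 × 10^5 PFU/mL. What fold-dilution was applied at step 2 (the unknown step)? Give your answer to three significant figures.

Step 1: 5 mL + 95 mL = 100 mL total → factor 100/5 = 20
Step 2: unknown factor x
Step 3: 5-fold → factor 5
Step 4: 0.4 mL + 7.6 mL = 8 mL total → factor 8/0.4 = 20
Product of known-step factors = 2000
Overall factor = 2.00 × 10^9 PFU/mL / (1.67 × 10^5 PFU/mL) = 11976
x = 11976 / 2000 = 5.99

5.99-fold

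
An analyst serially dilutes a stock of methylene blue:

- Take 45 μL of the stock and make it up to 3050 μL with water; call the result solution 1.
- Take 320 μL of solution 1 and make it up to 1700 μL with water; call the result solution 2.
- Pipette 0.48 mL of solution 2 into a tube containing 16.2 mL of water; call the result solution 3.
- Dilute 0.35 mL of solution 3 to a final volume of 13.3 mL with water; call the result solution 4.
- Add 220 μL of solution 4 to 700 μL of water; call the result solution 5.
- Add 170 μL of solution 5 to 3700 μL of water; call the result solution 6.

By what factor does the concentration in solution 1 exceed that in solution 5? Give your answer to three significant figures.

Step 1: 45 μL brought to 3050 μL → factor 3050/45 = 67.778
Step 2: 320 μL brought to 1700 μL → factor 1700/320 = 5.3125
Step 3: 0.48 mL + 16.2 mL = 16.68 mL total → factor 16.68/0.48 = 34.75
Step 4: 0.35 mL brought to 13.3 mL → factor 13.3/0.35 = 38
Step 5: 220 μL + 700 μL = 920 μL total → factor 920/220 = 4.1818
Dilution factor to solution 1 = 67.778; to solution 5 = 1.9883 × 10^6
[solution 1]/[solution 5] = (factor to solution 5)/(factor to solution 1) = 1.9883 × 10^6/67.778 = 2.93 × 10^4

2.93 × 10^4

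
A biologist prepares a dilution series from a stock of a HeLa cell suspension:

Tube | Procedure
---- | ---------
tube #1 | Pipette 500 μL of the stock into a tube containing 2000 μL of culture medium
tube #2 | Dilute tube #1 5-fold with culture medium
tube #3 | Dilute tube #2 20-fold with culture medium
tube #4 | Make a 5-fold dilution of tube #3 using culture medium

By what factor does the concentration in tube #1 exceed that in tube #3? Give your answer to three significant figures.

100

Step 1: 500 μL + 2000 μL = 2500 μL total → factor 2500/500 = 5
Step 2: 5-fold → factor 5
Step 3: 20-fold → factor 20
Dilution factor to tube #1 = 5; to tube #3 = 500
[tube #1]/[tube #3] = (factor to tube #3)/(factor to tube #1) = 500/5 = 100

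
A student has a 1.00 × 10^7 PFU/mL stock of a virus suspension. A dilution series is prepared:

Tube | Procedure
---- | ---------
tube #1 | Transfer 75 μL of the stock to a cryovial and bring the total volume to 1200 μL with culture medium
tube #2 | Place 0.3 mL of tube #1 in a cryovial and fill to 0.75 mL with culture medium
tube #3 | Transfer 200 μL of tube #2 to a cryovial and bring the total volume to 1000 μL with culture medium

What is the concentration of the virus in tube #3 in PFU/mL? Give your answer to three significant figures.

Step 1: 75 μL brought to 1200 μL → factor 1200/75 = 16
Step 2: 0.3 mL brought to 0.75 mL → factor 0.75/0.3 = 2.5
Step 3: 200 μL brought to 1000 μL → factor 1000/200 = 5
Overall dilution factor = 16 × 2.5 × 5 = 200
Final = 1.00 × 10^7 PFU/mL / 200 = 5.00 × 10^4 PFU/mL

5.00 × 10^4 PFU/mL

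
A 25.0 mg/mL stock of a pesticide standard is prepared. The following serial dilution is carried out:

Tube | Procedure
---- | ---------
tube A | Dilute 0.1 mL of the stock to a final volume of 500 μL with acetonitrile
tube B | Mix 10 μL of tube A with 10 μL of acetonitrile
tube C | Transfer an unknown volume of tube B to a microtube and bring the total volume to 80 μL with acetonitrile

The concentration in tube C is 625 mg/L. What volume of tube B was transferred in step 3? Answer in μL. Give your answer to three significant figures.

20.0 μL

Step 1: 0.1 mL brought to 500 μL → factor 0.5/0.1 = 5
Step 2: 10 μL + 10 μL = 20 μL total → factor 20/10 = 2
Step 3: v brought to 80 μL → factor = 80 μL/v
Product of known-step factors = 10
Overall factor = 25.0 mg/mL / (625 mg/L) = 40
Step-3 factor = 40 / 10 = 4
v = 80 μL / 4 = 20.0 μL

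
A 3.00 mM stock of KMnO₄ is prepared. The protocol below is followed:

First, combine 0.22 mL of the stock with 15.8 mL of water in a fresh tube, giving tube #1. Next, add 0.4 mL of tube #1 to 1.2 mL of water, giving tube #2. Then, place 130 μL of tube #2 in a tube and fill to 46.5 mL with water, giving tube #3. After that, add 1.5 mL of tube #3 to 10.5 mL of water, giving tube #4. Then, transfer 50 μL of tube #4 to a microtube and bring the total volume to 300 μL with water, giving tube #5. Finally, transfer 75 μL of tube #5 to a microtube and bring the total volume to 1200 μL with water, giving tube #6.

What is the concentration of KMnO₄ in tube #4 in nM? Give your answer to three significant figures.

Step 1: 0.22 mL + 15.8 mL = 16.02 mL total → factor 16.02/0.22 = 72.818
Step 2: 0.4 mL + 1.2 mL = 1.6 mL total → factor 1.6/0.4 = 4
Step 3: 130 μL brought to 46.5 mL → factor 46500/130 = 357.69
Step 4: 1.5 mL + 10.5 mL = 12 mL total → factor 12/1.5 = 8
Dilution factor through tube #4 = 72.818 × 4 × 357.69 × 8 = 8.3349 × 10^5
[tube #4] = 3.00 mM / 8.3349 × 10^5 = 3.599 × 10^-6 mM = 3.60 nM

3.60 nM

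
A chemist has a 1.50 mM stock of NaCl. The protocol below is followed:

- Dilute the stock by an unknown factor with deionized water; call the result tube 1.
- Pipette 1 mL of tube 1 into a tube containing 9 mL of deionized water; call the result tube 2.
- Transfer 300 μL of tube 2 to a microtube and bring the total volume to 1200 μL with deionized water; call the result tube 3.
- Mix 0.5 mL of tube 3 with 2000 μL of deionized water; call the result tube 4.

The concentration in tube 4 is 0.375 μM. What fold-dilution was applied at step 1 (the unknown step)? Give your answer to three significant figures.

20.0-fold

Step 1: unknown factor x
Step 2: 1 mL + 9 mL = 10 mL total → factor 10/1 = 10
Step 3: 300 μL brought to 1200 μL → factor 1200/300 = 4
Step 4: 0.5 mL + 2000 μL = 2.5 mL total → factor 2.5/0.5 = 5
Product of known-step factors = 200
Overall factor = 1.50 mM / (0.375 μM) = 4000
x = 4000 / 200 = 20.0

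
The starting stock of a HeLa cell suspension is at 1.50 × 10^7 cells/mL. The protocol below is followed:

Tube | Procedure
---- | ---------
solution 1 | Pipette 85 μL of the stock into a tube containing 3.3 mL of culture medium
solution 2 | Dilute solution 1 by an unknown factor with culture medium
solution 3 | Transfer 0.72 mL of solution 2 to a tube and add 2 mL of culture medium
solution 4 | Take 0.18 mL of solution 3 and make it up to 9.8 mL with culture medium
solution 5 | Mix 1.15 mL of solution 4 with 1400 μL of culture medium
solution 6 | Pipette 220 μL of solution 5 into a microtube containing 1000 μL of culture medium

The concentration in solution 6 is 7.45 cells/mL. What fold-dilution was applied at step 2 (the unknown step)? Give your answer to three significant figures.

20.0-fold

Step 1: 85 μL + 3.3 mL = 3385 μL total → factor 3385/85 = 39.824
Step 2: unknown factor x
Step 3: 0.72 mL + 2 mL = 2.72 mL total → factor 2.72/0.72 = 3.7778
Step 4: 0.18 mL brought to 9.8 mL → factor 9.8/0.18 = 54.444
Step 5: 1.15 mL + 1400 μL = 2.55 mL total → factor 2.55/1.15 = 2.2174
Step 6: 220 μL + 1000 μL = 1220 μL total → factor 1220/220 = 5.5455
Product of known-step factors = 1.0072 × 10^5
Overall factor = 1.50 × 10^7 cells/mL / (7.45 cells/mL) = 2.0134 × 10^6
x = 2.0134 × 10^6 / 1.0072 × 10^5 = 20.0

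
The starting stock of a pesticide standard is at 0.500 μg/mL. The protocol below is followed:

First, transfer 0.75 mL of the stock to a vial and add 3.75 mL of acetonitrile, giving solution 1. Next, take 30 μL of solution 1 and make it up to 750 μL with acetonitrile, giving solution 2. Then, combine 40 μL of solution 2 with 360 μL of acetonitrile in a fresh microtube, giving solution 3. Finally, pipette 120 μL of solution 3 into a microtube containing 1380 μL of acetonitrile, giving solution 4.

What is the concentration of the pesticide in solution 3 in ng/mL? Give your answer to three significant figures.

0.333 ng/mL

Step 1: 0.75 mL + 3.75 mL = 4.5 mL total → factor 4.5/0.75 = 6
Step 2: 30 μL brought to 750 μL → factor 750/30 = 25
Step 3: 40 μL + 360 μL = 400 μL total → factor 400/40 = 10
Dilution factor through solution 3 = 6 × 25 × 10 = 1500
[solution 3] = 0.500 μg/mL / 1500 = 0.0003333 μg/mL = 0.333 ng/mL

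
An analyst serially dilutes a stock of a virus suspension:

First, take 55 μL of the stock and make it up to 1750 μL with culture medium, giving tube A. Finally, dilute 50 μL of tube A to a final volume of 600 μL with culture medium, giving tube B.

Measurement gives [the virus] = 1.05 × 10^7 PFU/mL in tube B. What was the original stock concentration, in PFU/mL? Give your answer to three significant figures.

4.01 × 10^9 PFU/mL

Step 1: 55 μL brought to 1750 μL → factor 1750/55 = 31.818
Step 2: 50 μL brought to 600 μL → factor 600/50 = 12
Overall dilution factor = 31.818 × 12 = 381.82
Stock = 1.05 × 10^7 PFU/mL × 381.82 = 4.01 × 10^9 PFU/mL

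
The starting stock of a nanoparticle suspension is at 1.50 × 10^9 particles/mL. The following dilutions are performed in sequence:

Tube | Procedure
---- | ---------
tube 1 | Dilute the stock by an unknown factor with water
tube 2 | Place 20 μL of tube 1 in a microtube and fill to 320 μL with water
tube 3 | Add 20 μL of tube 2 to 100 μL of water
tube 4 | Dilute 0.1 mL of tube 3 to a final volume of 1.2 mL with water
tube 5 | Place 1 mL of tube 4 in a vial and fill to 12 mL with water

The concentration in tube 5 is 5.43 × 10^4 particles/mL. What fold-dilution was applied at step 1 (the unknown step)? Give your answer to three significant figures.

Step 1: unknown factor x
Step 2: 20 μL brought to 320 μL → factor 320/20 = 16
Step 3: 20 μL + 100 μL = 120 μL total → factor 120/20 = 6
Step 4: 0.1 mL brought to 1.2 mL → factor 1.2/0.1 = 12
Step 5: 1 mL brought to 12 mL → factor 12/1 = 12
Product of known-step factors = 13824
Overall factor = 1.50 × 10^9 particles/mL / (5.43 × 10^4 particles/mL) = 27624
x = 27624 / 13824 = 2.00

2.00-fold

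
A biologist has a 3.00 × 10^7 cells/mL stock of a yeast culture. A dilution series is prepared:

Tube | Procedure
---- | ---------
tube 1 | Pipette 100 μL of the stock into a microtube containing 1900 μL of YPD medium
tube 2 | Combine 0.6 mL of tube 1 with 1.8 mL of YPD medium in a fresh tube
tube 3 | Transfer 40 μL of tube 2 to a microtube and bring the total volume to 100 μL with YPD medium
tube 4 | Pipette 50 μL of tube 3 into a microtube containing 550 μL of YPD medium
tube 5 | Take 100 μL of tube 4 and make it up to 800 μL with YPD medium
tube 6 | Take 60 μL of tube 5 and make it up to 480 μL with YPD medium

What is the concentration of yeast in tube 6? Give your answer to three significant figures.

195 cells/mL

Step 1: 100 μL + 1900 μL = 2000 μL total → factor 2000/100 = 20
Step 2: 0.6 mL + 1.8 mL = 2.4 mL total → factor 2.4/0.6 = 4
Step 3: 40 μL brought to 100 μL → factor 100/40 = 2.5
Step 4: 50 μL + 550 μL = 600 μL total → factor 600/50 = 12
Step 5: 100 μL brought to 800 μL → factor 800/100 = 8
Step 6: 60 μL brought to 480 μL → factor 480/60 = 8
Overall dilution factor = 20 × 4 × 2.5 × 12 × 8 × 8 = 1.536 × 10^5
Final = 3.00 × 10^7 cells/mL / 1.536 × 10^5 = 195 cells/mL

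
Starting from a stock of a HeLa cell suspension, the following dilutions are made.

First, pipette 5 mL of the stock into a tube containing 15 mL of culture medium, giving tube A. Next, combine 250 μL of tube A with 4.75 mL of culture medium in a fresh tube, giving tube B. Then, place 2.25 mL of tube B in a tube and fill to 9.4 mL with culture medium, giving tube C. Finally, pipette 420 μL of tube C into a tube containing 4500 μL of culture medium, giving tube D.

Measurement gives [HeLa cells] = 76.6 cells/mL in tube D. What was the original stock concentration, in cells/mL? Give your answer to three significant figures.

Step 1: 5 mL + 15 mL = 20 mL total → factor 20/5 = 4
Step 2: 250 μL + 4.75 mL = 5000 μL total → factor 5000/250 = 20
Step 3: 2.25 mL brought to 9.4 mL → factor 9.4/2.25 = 4.1778
Step 4: 420 μL + 4500 μL = 4920 μL total → factor 4920/420 = 11.714
Overall dilution factor = 4 × 20 × 4.1778 × 11.714 = 3915.2
Stock = 76.6 cells/mL × 3915.2 = 3.00 × 10^5 cells/mL

3.00 × 10^5 cells/mL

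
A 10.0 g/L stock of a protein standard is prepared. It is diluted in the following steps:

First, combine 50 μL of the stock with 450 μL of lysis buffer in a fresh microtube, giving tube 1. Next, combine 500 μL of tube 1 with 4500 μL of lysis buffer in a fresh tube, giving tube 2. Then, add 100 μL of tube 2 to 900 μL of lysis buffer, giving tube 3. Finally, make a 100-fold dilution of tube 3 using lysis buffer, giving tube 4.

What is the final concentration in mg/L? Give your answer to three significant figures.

0.100 mg/L

Step 1: 50 μL + 450 μL = 500 μL total → factor 500/50 = 10
Step 2: 500 μL + 4500 μL = 5000 μL total → factor 5000/500 = 10
Step 3: 100 μL + 900 μL = 1000 μL total → factor 1000/100 = 10
Step 4: 100-fold → factor 100
Overall dilution factor = 10 × 10 × 10 × 100 = 1 × 10^5
Final = 10.0 g/L / 1 × 10^5 = 0.0001000 g/L = 0.100 mg/L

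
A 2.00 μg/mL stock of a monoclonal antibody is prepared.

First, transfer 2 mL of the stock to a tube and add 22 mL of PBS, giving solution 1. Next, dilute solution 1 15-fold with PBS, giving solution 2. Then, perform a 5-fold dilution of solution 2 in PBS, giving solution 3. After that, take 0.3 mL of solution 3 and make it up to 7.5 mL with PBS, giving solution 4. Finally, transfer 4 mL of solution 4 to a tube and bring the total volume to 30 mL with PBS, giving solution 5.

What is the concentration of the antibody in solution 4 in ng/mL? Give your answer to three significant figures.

Step 1: 2 mL + 22 mL = 24 mL total → factor 24/2 = 12
Step 2: 15-fold → factor 15
Step 3: 5-fold → factor 5
Step 4: 0.3 mL brought to 7.5 mL → factor 7.5/0.3 = 25
Dilution factor through solution 4 = 12 × 15 × 5 × 25 = 22500
[solution 4] = 2.00 μg/mL / 22500 = 8.889 × 10^-5 μg/mL = 0.0889 ng/mL

0.0889 ng/mL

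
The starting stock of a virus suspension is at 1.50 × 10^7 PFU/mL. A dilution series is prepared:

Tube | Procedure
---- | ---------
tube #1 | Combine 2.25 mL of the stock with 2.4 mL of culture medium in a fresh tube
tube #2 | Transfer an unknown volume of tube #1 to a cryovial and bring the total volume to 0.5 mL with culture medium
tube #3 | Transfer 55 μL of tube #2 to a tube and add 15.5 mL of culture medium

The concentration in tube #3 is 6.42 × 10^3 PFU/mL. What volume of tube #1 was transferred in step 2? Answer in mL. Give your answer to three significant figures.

Step 1: 2.25 mL + 2.4 mL = 4.65 mL total → factor 4.65/2.25 = 2.0667
Step 2: v brought to 0.5 mL → factor = 0.5 mL/v
Step 3: 55 μL + 15.5 mL = 15555 μL total → factor 15555/55 = 282.82
Product of known-step factors = 584.49
Overall factor = 1.50 × 10^7 PFU/mL / (6.42 × 10^3 PFU/mL) = 2336.4
Step-2 factor = 2336.4 / 584.49 = 3.9974
v = 0.5 mL / 3.9974 = 0.125 mL

0.125 mL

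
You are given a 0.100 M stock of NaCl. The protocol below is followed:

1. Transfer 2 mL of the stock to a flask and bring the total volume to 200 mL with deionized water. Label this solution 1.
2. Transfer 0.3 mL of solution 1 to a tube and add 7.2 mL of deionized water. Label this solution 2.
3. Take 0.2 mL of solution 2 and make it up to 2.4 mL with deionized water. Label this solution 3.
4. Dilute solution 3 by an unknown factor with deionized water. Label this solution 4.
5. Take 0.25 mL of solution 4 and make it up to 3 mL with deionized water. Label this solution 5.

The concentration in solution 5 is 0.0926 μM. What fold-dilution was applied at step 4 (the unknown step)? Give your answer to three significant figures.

3.00-fold

Step 1: 2 mL brought to 200 mL → factor 200/2 = 100
Step 2: 0.3 mL + 7.2 mL = 7.5 mL total → factor 7.5/0.3 = 25
Step 3: 0.2 mL brought to 2.4 mL → factor 2.4/0.2 = 12
Step 4: unknown factor x
Step 5: 0.25 mL brought to 3 mL → factor 3/0.25 = 12
Product of known-step factors = 3.6 × 10^5
Overall factor = 0.100 M / (0.0926 μM) = 1.0799 × 10^6
x = 1.0799 × 10^6 / 3.6 × 10^5 = 3.00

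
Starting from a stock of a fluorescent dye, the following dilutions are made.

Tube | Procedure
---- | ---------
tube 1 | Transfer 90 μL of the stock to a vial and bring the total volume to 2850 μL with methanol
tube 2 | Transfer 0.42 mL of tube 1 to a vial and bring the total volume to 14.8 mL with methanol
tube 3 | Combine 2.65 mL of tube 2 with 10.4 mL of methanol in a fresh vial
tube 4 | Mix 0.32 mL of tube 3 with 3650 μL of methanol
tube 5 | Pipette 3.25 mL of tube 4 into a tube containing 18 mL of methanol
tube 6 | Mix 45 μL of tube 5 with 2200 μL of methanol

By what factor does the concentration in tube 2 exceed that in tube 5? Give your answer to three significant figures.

Step 1: 90 μL brought to 2850 μL → factor 2850/90 = 31.667
Step 2: 0.42 mL brought to 14.8 mL → factor 14.8/0.42 = 35.238
Step 3: 2.65 mL + 10.4 mL = 13.05 mL total → factor 13.05/2.65 = 4.9245
Step 4: 0.32 mL + 3650 μL = 3.97 mL total → factor 3.97/0.32 = 12.406
Step 5: 3.25 mL + 18 mL = 21.25 mL total → factor 21.25/3.25 = 6.5385
Dilution factor to tube 2 = 1115.9; to tube 5 = 4.4575 × 10^5
[tube 2]/[tube 5] = (factor to tube 5)/(factor to tube 2) = 4.4575 × 10^5/1115.9 = 399

399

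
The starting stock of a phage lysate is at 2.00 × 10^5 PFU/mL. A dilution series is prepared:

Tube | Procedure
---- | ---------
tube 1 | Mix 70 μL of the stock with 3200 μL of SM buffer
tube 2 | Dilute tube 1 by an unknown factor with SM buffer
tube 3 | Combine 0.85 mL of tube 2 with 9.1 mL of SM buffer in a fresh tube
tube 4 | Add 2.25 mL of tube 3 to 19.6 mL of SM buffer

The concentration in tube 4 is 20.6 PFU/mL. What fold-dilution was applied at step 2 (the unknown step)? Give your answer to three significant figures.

Step 1: 70 μL + 3200 μL = 3270 μL total → factor 3270/70 = 46.714
Step 2: unknown factor x
Step 3: 0.85 mL + 9.1 mL = 9.95 mL total → factor 9.95/0.85 = 11.706
Step 4: 2.25 mL + 19.6 mL = 21.85 mL total → factor 21.85/2.25 = 9.7111
Product of known-step factors = 5310.3
Overall factor = 2.00 × 10^5 PFU/mL / (20.6 PFU/mL) = 9708.7
x = 9708.7 / 5310.3 = 1.83

1.83-fold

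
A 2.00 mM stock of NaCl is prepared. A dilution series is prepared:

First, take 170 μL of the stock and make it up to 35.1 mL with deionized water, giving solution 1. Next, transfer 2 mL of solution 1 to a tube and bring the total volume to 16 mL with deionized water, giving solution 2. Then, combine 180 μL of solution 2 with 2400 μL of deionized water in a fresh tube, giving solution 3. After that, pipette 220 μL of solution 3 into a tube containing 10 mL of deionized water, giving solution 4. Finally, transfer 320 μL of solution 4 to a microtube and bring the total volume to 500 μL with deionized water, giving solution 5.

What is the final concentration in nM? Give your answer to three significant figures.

1.16 nM

Step 1: 170 μL brought to 35.1 mL → factor 35100/170 = 206.47
Step 2: 2 mL brought to 16 mL → factor 16/2 = 8
Step 3: 180 μL + 2400 μL = 2580 μL total → factor 2580/180 = 14.333
Step 4: 220 μL + 10 mL = 10220 μL total → factor 10220/220 = 46.455
Step 5: 320 μL brought to 500 μL → factor 500/320 = 1.5625
Overall dilution factor = 206.47 × 8 × 14.333 × 46.455 × 1.5625 = 1.7185 × 10^6
Final = 2.00 mM / 1.7185 × 10^6 = 1.164 × 10^-6 mM = 1.16 nM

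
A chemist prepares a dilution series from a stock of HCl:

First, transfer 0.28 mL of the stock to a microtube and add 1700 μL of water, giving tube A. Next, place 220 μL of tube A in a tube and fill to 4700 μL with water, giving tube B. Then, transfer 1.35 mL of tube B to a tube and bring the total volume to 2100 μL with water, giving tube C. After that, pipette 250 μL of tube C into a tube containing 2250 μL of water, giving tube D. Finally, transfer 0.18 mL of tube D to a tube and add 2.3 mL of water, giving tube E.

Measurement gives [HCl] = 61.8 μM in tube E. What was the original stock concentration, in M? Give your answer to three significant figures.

Step 1: 0.28 mL + 1700 μL = 1.98 mL total → factor 1.98/0.28 = 7.0714
Step 2: 220 μL brought to 4700 μL → factor 4700/220 = 21.364
Step 3: 1.35 mL brought to 2100 μL → factor 2.1/1.35 = 1.5556
Step 4: 250 μL + 2250 μL = 2500 μL total → factor 2500/250 = 10
Step 5: 0.18 mL + 2.3 mL = 2.48 mL total → factor 2.48/0.18 = 13.778
Overall dilution factor = 7.0714 × 21.364 × 1.5556 × 10 × 13.778 = 32378
Stock = 61.8 μM × 32378 = 2.001 × 10^6 μM = 2.00 M

2.00 M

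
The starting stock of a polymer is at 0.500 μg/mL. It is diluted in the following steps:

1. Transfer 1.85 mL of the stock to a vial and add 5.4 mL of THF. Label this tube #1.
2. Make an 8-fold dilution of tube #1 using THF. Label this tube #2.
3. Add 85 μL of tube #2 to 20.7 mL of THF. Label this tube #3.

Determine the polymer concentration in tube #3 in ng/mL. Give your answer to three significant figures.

0.0652 ng/mL

Step 1: 1.85 mL + 5.4 mL = 7.25 mL total → factor 7.25/1.85 = 3.9189
Step 2: 8-fold → factor 8
Step 3: 85 μL + 20.7 mL = 20785 μL total → factor 20785/85 = 244.53
Overall dilution factor = 3.9189 × 8 × 244.53 = 7666.3
Final = 0.500 μg/mL / 7666.3 = 6.522 × 10^-5 μg/mL = 0.0652 ng/mL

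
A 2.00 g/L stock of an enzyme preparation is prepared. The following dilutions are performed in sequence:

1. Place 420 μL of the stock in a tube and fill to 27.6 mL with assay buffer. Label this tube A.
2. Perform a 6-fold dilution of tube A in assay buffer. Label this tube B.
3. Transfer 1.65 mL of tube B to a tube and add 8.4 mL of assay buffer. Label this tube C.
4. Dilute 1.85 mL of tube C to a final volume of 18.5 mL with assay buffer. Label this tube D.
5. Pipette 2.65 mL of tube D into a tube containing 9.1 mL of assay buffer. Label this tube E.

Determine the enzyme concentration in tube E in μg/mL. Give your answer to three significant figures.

0.0188 μg/mL

Step 1: 420 μL brought to 27.6 mL → factor 27600/420 = 65.714
Step 2: 6-fold → factor 6
Step 3: 1.65 mL + 8.4 mL = 10.05 mL total → factor 10.05/1.65 = 6.0909
Step 4: 1.85 mL brought to 18.5 mL → factor 18.5/1.85 = 10
Step 5: 2.65 mL + 9.1 mL = 11.75 mL total → factor 11.75/2.65 = 4.434
Overall dilution factor = 65.714 × 6 × 6.0909 × 10 × 4.434 = 1.0648 × 10^5
Final = 2.00 g/L / 1.0648 × 10^5 = 1.878 × 10^-5 g/L = 0.0188 μg/mL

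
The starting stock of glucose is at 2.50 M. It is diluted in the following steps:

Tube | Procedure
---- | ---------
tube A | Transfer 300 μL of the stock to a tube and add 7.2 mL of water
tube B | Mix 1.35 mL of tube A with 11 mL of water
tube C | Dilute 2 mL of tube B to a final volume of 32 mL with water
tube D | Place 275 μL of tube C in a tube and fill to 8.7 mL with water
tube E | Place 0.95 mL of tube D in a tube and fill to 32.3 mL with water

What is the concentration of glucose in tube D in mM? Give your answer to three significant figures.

0.0216 mM

Step 1: 300 μL + 7.2 mL = 7500 μL total → factor 7500/300 = 25
Step 2: 1.35 mL + 11 mL = 12.35 mL total → factor 12.35/1.35 = 9.1481
Step 3: 2 mL brought to 32 mL → factor 32/2 = 16
Step 4: 275 μL brought to 8.7 mL → factor 8700/275 = 31.636
Dilution factor through tube D = 25 × 9.1481 × 16 × 31.636 = 1.1577 × 10^5
[tube D] = 2.50 M / 1.1577 × 10^5 = 2.160 × 10^-5 M = 0.0216 mM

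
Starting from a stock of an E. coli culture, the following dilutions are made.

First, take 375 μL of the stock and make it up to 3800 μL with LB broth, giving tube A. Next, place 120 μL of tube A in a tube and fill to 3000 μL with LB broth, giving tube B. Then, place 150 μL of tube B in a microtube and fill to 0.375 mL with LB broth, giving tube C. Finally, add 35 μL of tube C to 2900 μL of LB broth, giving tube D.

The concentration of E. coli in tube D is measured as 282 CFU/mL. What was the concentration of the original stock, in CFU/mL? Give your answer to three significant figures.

1.50 × 10^7 CFU/mL

Step 1: 375 μL brought to 3800 μL → factor 3800/375 = 10.133
Step 2: 120 μL brought to 3000 μL → factor 3000/120 = 25
Step 3: 150 μL brought to 0.375 mL → factor 375/150 = 2.5
Step 4: 35 μL + 2900 μL = 2935 μL total → factor 2935/35 = 83.857
Overall dilution factor = 10.133 × 25 × 2.5 × 83.857 = 53110
Stock = 282 CFU/mL × 53110 = 1.50 × 10^7 CFU/mL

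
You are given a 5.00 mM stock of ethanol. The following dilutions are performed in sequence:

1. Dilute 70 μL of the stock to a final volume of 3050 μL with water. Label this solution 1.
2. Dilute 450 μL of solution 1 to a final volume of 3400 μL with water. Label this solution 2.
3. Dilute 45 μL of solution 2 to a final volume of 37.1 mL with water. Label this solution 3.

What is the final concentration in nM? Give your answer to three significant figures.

18.4 nM

Step 1: 70 μL brought to 3050 μL → factor 3050/70 = 43.571
Step 2: 450 μL brought to 3400 μL → factor 3400/450 = 7.5556
Step 3: 45 μL brought to 37.1 mL → factor 37100/45 = 824.44
Overall dilution factor = 43.571 × 7.5556 × 824.44 = 2.7141 × 10^5
Final = 5.00 mM / 2.7141 × 10^5 = 1.842 × 10^-5 mM = 18.4 nM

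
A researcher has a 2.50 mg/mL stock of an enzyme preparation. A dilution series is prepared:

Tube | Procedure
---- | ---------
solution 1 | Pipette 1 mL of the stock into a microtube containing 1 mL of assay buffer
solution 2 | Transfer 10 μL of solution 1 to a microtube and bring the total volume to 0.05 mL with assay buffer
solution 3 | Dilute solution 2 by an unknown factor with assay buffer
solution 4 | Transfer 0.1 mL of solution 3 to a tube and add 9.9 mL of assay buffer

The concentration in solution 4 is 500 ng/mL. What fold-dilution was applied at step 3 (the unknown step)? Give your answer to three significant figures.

5.00-fold

Step 1: 1 mL + 1 mL = 2 mL total → factor 2/1 = 2
Step 2: 10 μL brought to 0.05 mL → factor 50/10 = 5
Step 3: unknown factor x
Step 4: 0.1 mL + 9.9 mL = 10 mL total → factor 10/0.1 = 100
Product of known-step factors = 1000
Overall factor = 2.50 mg/mL / (500 ng/mL) = 5000
x = 5000 / 1000 = 5.00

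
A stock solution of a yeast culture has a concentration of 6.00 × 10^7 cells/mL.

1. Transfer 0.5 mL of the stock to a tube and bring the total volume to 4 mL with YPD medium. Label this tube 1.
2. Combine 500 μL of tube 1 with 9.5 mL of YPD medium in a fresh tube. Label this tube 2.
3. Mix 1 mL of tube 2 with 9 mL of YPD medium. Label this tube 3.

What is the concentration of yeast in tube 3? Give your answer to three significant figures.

3.75 × 10^4 cells/mL

Step 1: 0.5 mL brought to 4 mL → factor 4/0.5 = 8
Step 2: 500 μL + 9.5 mL = 10000 μL total → factor 10000/500 = 20
Step 3: 1 mL + 9 mL = 10 mL total → factor 10/1 = 10
Overall dilution factor = 8 × 20 × 10 = 1600
Final = 6.00 × 10^7 cells/mL / 1600 = 3.75 × 10^4 cells/mL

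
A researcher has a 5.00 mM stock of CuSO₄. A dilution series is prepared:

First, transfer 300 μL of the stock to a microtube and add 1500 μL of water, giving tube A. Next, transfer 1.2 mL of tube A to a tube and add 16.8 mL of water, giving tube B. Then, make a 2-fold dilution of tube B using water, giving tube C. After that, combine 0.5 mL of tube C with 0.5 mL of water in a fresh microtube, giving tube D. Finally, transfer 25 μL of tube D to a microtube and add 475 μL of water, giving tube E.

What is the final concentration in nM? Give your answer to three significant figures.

694 nM

Step 1: 300 μL + 1500 μL = 1800 μL total → factor 1800/300 = 6
Step 2: 1.2 mL + 16.8 mL = 18 mL total → factor 18/1.2 = 15
Step 3: 2-fold → factor 2
Step 4: 0.5 mL + 0.5 mL = 1 mL total → factor 1/0.5 = 2
Step 5: 25 μL + 475 μL = 500 μL total → factor 500/25 = 20
Overall dilution factor = 6 × 15 × 2 × 2 × 20 = 7200
Final = 5.00 mM / 7200 = 0.0006944 mM = 694 nM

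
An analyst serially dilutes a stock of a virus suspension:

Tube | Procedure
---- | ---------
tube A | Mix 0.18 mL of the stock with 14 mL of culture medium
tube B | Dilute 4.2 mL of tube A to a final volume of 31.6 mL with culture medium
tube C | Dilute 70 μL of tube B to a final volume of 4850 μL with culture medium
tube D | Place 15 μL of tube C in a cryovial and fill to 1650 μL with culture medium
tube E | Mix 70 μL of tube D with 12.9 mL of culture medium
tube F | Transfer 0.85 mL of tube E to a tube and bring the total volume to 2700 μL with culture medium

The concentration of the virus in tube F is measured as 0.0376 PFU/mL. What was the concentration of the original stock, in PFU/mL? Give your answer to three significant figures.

1.00 × 10^8 PFU/mL

Step 1: 0.18 mL + 14 mL = 14.18 mL total → factor 14.18/0.18 = 78.778
Step 2: 4.2 mL brought to 31.6 mL → factor 31.6/4.2 = 7.5238
Step 3: 70 μL brought to 4850 μL → factor 4850/70 = 69.286
Step 4: 15 μL brought to 1650 μL → factor 1650/15 = 110
Step 5: 70 μL + 12.9 mL = 12970 μL total → factor 12970/70 = 185.29
Step 6: 0.85 mL brought to 2700 μL → factor 2.7/0.85 = 3.1765
Overall dilution factor = 78.778 × 7.5238 × 69.286 × 110 × 185.29 × 3.1765 = 2.6587 × 10^9
Stock = 0.0376 PFU/mL × 2.6587 × 10^9 = 1.00 × 10^8 PFU/mL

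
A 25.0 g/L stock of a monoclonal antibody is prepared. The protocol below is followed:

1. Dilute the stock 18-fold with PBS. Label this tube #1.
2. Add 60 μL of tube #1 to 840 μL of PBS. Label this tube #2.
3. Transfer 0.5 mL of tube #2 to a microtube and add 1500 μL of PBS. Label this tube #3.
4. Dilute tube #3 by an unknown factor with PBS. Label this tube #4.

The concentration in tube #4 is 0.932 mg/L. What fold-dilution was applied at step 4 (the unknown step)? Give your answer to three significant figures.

24.8-fold

Step 1: 18-fold → factor 18
Step 2: 60 μL + 840 μL = 900 μL total → factor 900/60 = 15
Step 3: 0.5 mL + 1500 μL = 2 mL total → factor 2/0.5 = 4
Step 4: unknown factor x
Product of known-step factors = 1080
Overall factor = 25.0 g/L / (0.932 mg/L) = 26824
x = 26824 / 1080 = 24.8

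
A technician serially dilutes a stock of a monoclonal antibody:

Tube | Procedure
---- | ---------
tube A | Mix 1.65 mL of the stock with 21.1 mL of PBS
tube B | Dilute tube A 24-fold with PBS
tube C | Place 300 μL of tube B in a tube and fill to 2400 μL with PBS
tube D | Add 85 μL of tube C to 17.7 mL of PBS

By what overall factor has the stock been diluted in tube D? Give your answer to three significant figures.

Step 1: 1.65 mL + 21.1 mL = 22.75 mL total → factor 22.75/1.65 = 13.788
Step 2: 24-fold → factor 24
Step 3: 300 μL brought to 2400 μL → factor 2400/300 = 8
Step 4: 85 μL + 17.7 mL = 17785 μL total → factor 17785/85 = 209.24
Overall dilution factor = 13.788 × 24 × 8 × 209.24 = 5.539 × 10^5

5.54 × 10^5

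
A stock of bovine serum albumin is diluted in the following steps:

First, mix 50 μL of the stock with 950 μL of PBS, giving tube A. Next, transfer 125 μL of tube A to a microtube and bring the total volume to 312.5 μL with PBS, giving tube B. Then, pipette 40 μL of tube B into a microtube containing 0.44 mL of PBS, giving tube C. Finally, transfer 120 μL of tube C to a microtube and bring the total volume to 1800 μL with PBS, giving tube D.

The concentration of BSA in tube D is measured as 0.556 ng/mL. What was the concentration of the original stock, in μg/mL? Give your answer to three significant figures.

5.00 μg/mL

Step 1: 50 μL + 950 μL = 1000 μL total → factor 1000/50 = 20
Step 2: 125 μL brought to 312.5 μL → factor 312.5/125 = 2.5
Step 3: 40 μL + 0.44 mL = 480 μL total → factor 480/40 = 12
Step 4: 120 μL brought to 1800 μL → factor 1800/120 = 15
Overall dilution factor = 20 × 2.5 × 12 × 15 = 9000
Stock = 0.556 ng/mL × 9000 = 5004 ng/mL = 5.00 μg/mL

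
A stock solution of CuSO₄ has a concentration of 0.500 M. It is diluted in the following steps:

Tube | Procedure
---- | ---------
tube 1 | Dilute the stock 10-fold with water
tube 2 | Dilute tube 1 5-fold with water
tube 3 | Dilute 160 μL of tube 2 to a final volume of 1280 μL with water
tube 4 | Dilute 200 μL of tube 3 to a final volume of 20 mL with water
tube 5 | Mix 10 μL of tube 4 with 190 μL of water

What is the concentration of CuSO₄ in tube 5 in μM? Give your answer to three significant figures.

0.625 μM

Step 1: 10-fold → factor 10
Step 2: 5-fold → factor 5
Step 3: 160 μL brought to 1280 μL → factor 1280/160 = 8
Step 4: 200 μL brought to 20 mL → factor 20000/200 = 100
Step 5: 10 μL + 190 μL = 200 μL total → factor 200/10 = 20
Overall dilution factor = 10 × 5 × 8 × 100 × 20 = 8 × 10^5
Final = 0.500 M / 8 × 10^5 = 6.250 × 10^-7 M = 0.625 μM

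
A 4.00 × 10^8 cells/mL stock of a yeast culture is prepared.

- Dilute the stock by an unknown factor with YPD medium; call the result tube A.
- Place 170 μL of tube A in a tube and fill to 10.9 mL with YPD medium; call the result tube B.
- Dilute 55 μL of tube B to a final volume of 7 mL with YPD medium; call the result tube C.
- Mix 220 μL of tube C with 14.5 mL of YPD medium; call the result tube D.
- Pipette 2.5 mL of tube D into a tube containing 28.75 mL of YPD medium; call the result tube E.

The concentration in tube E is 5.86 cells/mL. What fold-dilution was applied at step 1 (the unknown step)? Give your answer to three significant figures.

Step 1: unknown factor x
Step 2: 170 μL brought to 10.9 mL → factor 10900/170 = 64.118
Step 3: 55 μL brought to 7 mL → factor 7000/55 = 127.27
Step 4: 220 μL + 14.5 mL = 14720 μL total → factor 14720/220 = 66.909
Step 5: 2.5 mL + 28.75 mL = 31.25 mL total → factor 31.25/2.5 = 12.5
Product of known-step factors = 6.8251 × 10^6
Overall factor = 4.00 × 10^8 cells/mL / (5.86 cells/mL) = 6.8259 × 10^7
x = 6.8259 × 10^7 / 6.8251 × 10^6 = 10.0

10.0-fold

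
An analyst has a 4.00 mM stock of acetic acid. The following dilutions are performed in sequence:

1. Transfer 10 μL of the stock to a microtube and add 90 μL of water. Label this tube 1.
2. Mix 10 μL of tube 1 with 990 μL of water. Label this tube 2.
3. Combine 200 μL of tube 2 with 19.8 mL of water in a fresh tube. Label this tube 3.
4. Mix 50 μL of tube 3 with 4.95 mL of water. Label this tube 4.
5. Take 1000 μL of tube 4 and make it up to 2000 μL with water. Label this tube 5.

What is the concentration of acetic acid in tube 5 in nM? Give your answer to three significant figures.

Step 1: 10 μL + 90 μL = 100 μL total → factor 100/10 = 10
Step 2: 10 μL + 990 μL = 1000 μL total → factor 1000/10 = 100
Step 3: 200 μL + 19.8 mL = 20000 μL total → factor 20000/200 = 100
Step 4: 50 μL + 4.95 mL = 5000 μL total → factor 5000/50 = 100
Step 5: 1000 μL brought to 2000 μL → factor 2000/1000 = 2
Overall dilution factor = 10 × 100 × 100 × 100 × 2 = 2 × 10^7
Final = 4.00 mM / 2 × 10^7 = 2.000 × 10^-7 mM = 0.200 nM

0.200 nM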